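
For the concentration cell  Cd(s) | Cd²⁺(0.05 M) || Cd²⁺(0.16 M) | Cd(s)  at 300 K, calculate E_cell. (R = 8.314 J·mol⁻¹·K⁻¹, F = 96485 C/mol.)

0.015 V

Both half-cells are Cd²⁺/Cd, so E°_cell = 0. The concentrated side is the cathode; the cell reaction moves Cd²⁺ from high to low concentration with n = 2.
Q = [Cd²⁺]_dilute/[Cd²⁺]_conc = 0.05/0.16 = 0.312.
E = 0 − (RT/nF) ln Q = −((8.314×300)/(2×96485))(-1.163) = 0.0150 V.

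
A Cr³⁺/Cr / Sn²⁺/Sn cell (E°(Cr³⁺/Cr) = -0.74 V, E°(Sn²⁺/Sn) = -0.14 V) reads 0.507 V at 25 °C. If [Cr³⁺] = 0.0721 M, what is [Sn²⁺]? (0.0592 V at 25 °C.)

From the Nernst equation, log Q = n(E° − E)/0.0592 = 6(0.60 − 0.507)/0.0592 = 9.426, so Q = 2.66 × 10^9.
With Q = [Cr³⁺]^2/[Sn²⁺]^3 and the known concentrations, [Sn²⁺]^3 in the denominator gives [Sn²⁺] = 1.2 × 10^-4 M.

1.2 × 10^-4 M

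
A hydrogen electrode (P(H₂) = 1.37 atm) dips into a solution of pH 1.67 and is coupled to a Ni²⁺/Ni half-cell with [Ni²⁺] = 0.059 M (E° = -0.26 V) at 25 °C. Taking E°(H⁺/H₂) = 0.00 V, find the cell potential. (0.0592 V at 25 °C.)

0.19 V

The hydrogen couple is the cathode, so E°_cell = 0.26 V; n = 2.
[H⁺] = 10^(−1.67) = 0.021 M, and Q = [Ni²⁺]·P(H₂) / [H⁺]^2 = 177.
E = E° − (0.0592/2) log Q = 0.26 − (0.0592/2)(2.248) = 0.193 V.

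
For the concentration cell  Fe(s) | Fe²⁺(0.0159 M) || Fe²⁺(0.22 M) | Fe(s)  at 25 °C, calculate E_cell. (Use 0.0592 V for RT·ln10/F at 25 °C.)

Both half-cells are Fe²⁺/Fe, so E°_cell = 0. The concentrated side is the cathode; the cell reaction moves Fe²⁺ from high to low concentration with n = 2.
Q = [Fe²⁺]_dilute/[Fe²⁺]_conc = 0.0159/0.22 = 0.0723.
E = 0 − (0.0592/2) log Q = −(0.0592/2)(-1.141) = 0.0338 V.

0.034 V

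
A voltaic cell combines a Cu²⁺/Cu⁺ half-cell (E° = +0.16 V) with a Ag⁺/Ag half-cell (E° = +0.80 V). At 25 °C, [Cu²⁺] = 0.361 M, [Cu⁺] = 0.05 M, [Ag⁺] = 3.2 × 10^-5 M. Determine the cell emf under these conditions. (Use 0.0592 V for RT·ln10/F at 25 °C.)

0.323 V

The Ag⁺/Ag couple has the higher reduction potential and acts as the cathode, so E°_cell = +0.80 − (+0.16) = 0.64 V.
Balancing electrons gives n = 1; the reaction quotient is Q = [Cu²⁺]/([Cu⁺]·[Ag⁺]) = 2.26 × 10^5.
At 25 °C, E = E° − (0.0592/n) log Q = 0.64 − (0.0592/1)(5.353) = 0.640 − 0.317 = 0.323 V.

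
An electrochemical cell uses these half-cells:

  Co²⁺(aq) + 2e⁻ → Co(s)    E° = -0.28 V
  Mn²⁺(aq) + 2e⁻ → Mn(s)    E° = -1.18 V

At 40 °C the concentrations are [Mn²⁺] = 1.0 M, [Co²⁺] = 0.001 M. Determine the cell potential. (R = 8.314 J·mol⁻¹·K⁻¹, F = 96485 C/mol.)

0.807 V

The Co²⁺/Co couple has the higher reduction potential and acts as the cathode, so E°_cell = -0.28 − (-1.18) = 0.90 V.
Balancing electrons gives n = 2; the reaction quotient is Q = [Mn²⁺]/[Co²⁺] = 1000.
E = E° − (RT/nF) ln Q = 0.90 − (8.314×313)/(2×96485) × (6.908) = 0.900 − 0.093 = 0.807 V.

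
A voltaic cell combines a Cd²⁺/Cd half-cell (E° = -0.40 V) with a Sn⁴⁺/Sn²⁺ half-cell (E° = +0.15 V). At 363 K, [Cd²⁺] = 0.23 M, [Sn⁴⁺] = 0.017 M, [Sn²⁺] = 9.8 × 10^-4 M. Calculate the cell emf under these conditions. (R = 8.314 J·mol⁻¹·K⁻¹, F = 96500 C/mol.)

The Sn⁴⁺/Sn²⁺ couple has the higher reduction potential and acts as the cathode, so E°_cell = +0.15 − (-0.40) = 0.55 V.
Balancing electrons gives n = 2; the reaction quotient is Q = [Cd²⁺]·[Sn²⁺]/[Sn⁴⁺] = 0.0133.
E = E° − (RT/nF) ln Q = 0.55 − (8.314×363)/(2×96500) × (-4.323) = 0.550 + 0.068 = 0.618 V.

0.618 V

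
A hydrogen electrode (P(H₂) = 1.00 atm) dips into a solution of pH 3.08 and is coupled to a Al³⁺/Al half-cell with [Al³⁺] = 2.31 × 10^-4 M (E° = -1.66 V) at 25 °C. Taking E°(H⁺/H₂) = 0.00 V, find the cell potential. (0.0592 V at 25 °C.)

The hydrogen couple is the cathode, so E°_cell = 1.66 V; n = 6.
[H⁺] = 10^(−3.08) = 8.3 × 10^-4 M, and Q = [Al³⁺]^2·P(H₂)^3 / [H⁺]^6 = 1.61 × 10^11.
E = E° − (0.0592/6) log Q = 1.66 − (0.0592/6)(11.207) = 1.549 V.

1.55 V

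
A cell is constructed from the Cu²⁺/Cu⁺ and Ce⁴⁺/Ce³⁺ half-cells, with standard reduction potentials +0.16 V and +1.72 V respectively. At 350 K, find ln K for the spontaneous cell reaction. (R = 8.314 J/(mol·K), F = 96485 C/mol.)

ln K = 51.7

E°_cell = +1.72 − (+0.16) = 1.56 V, with n = 1 electron transferred.
At equilibrium E = 0, so the Nernst equation gives ln K = nFE°/RT = (1)(96485)(1.56)/((8.314)(350)) = 51.73.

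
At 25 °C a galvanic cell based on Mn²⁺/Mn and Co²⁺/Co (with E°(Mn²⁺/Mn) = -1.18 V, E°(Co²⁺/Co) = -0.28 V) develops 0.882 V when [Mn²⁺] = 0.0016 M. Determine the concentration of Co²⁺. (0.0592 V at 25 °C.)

From the Nernst equation, log Q = n(E° − E)/0.0592 = 2(0.90 − 0.882)/0.0592 = 0.608, so Q = 4.06.
With Q = [Mn²⁺]/[Co²⁺] and the known concentrations, [Co²⁺] in the denominator gives [Co²⁺] = 3.9 × 10^-4 M.

3.9 × 10^-4 M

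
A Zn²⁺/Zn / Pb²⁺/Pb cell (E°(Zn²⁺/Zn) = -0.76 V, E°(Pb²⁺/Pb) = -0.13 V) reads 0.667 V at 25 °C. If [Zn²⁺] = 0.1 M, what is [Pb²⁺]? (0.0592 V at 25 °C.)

1.8 M

From the Nernst equation, log Q = n(E° − E)/0.0592 = 2(0.63 − 0.667)/0.0592 = -1.250, so Q = 0.0562.
With Q = [Zn²⁺]/[Pb²⁺] and the known concentrations, [Pb²⁺] in the denominator gives [Pb²⁺] = 1.8 M.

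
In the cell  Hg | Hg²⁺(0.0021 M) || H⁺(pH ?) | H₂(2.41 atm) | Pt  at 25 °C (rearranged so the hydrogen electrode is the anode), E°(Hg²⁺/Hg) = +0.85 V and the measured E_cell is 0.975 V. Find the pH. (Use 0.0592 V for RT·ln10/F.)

E°_cell = 0.85 V and n = 2.
log Q = n(E° − E)/0.0592 = 2×(0.85 − 0.975)/0.0592 = -4.223.
With Q = [H⁺]^2 / ([Hg²⁺]·P(H₂)), solving for [H⁺] gives log[H⁺] = -3.259, so pH = 3.26.

pH = 3.26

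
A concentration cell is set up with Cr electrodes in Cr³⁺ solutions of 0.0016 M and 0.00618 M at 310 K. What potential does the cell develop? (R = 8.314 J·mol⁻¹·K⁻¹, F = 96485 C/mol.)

Both half-cells are Cr³⁺/Cr, so E°_cell = 0. The concentrated side is the cathode; the cell reaction moves Cr³⁺ from high to low concentration with n = 3.
Q = [Cr³⁺]_dilute/[Cr³⁺]_conc = 0.0016/0.00618 = 0.259.
E = 0 − (RT/nF) ln Q = −((8.314×310)/(3×96485))(-1.351) = 0.0120 V.

0.012 V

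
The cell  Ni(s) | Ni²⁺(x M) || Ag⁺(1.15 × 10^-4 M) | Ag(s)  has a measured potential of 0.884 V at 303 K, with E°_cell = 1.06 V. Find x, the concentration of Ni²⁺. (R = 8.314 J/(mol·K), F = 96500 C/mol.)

0.0095 M

From the Nernst equation, ln Q = nF(E° − E)/RT = 2×96500×(1.06 − 0.884)/(8.314×303) = 13.484, so Q = 7.18 × 10^5.
With Q = [Ni²⁺]/[Ag⁺]^2 and the known concentrations, [Ni²⁺] in the numerator gives [Ni²⁺] = 0.0095 M.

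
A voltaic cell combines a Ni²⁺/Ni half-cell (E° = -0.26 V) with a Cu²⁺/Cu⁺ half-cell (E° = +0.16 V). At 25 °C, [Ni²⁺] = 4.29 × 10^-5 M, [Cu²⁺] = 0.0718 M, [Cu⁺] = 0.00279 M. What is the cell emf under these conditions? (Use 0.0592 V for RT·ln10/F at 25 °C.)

0.633 V

The Cu²⁺/Cu⁺ couple has the higher reduction potential and acts as the cathode, so E°_cell = +0.16 − (-0.26) = 0.42 V.
Balancing electrons gives n = 2; the reaction quotient is Q = [Ni²⁺]·[Cu⁺]^2/[Cu²⁺]^2 = 6.48 × 10^-8.
At 25 °C, E = E° − (0.0592/n) log Q = 0.42 − (0.0592/2)(-7.189) = 0.420 + 0.213 = 0.633 V.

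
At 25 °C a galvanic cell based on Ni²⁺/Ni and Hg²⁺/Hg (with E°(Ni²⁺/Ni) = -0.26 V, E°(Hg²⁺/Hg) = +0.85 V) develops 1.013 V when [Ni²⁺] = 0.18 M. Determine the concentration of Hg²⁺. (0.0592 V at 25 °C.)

From the Nernst equation, log Q = n(E° − E)/0.0592 = 2(1.11 − 1.013)/0.0592 = 3.277, so Q = 1890.
With Q = [Ni²⁺]/[Hg²⁺] and the known concentrations, [Hg²⁺] in the denominator gives [Hg²⁺] = 9.5 × 10^-5 M.

9.5 × 10^-5 M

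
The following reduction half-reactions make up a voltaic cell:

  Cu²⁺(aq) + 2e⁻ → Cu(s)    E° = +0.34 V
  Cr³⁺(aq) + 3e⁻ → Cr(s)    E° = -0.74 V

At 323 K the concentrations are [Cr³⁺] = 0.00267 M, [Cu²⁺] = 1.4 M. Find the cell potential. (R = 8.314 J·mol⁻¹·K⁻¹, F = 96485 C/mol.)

1.14 V

The Cu²⁺/Cu couple has the higher reduction potential and acts as the cathode, so E°_cell = +0.34 − (-0.74) = 1.08 V.
Balancing electrons gives n = 6; the reaction quotient is Q = [Cr³⁺]^2/[Cu²⁺]^3 = 2.6 × 10^-6.
E = E° − (RT/nF) ln Q = 1.08 − (8.314×323)/(6×96485) × (-12.861) = 1.080 + 0.060 = 1.140 V.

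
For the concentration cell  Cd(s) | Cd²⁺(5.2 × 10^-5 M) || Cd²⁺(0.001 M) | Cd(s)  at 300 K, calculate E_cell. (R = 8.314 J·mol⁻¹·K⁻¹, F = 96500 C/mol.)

Both half-cells are Cd²⁺/Cd, so E°_cell = 0. The concentrated side is the cathode; the cell reaction moves Cd²⁺ from high to low concentration with n = 2.
Q = [Cd²⁺]_dilute/[Cd²⁺]_conc = 5.2 × 10^-5/0.001 = 0.0520.
E = 0 − (RT/nF) ln Q = −((8.314×300)/(2×96500))(-2.957) = 0.0382 V.

0.038 V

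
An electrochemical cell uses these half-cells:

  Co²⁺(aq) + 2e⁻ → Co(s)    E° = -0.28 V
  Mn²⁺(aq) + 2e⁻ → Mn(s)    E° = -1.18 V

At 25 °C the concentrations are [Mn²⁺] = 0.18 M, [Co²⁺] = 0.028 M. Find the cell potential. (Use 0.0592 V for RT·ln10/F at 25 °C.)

The Co²⁺/Co couple has the higher reduction potential and acts as the cathode, so E°_cell = -0.28 − (-1.18) = 0.90 V.
Balancing electrons gives n = 2; the reaction quotient is Q = [Mn²⁺]/[Co²⁺] = 6.43.
At 25 °C, E = E° − (0.0592/n) log Q = 0.90 − (0.0592/2)(0.808) = 0.900 − 0.024 = 0.876 V.

0.876 V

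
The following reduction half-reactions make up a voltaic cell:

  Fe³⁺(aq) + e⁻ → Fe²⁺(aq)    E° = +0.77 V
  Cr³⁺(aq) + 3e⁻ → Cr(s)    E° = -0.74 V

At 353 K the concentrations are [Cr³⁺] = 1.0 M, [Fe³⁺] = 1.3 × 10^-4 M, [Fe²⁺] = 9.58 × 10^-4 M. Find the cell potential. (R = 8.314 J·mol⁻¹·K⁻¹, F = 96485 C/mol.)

The Fe³⁺/Fe²⁺ couple has the higher reduction potential and acts as the cathode, so E°_cell = +0.77 − (-0.74) = 1.51 V.
Balancing electrons gives n = 3; the reaction quotient is Q = [Cr³⁺]·[Fe²⁺]^3/[Fe³⁺]^3 = 400.
E = E° − (RT/nF) ln Q = 1.51 − (8.314×353)/(3×96485) × (5.992) = 1.510 − 0.061 = 1.449 V.

1.45 V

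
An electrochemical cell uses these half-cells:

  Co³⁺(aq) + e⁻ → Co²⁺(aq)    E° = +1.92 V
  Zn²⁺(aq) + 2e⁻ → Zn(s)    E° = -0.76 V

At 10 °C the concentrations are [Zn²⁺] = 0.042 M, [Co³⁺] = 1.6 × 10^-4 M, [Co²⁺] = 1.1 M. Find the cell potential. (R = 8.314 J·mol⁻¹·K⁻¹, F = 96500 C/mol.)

2.50 V

The Co³⁺/Co²⁺ couple has the higher reduction potential and acts as the cathode, so E°_cell = +1.92 − (-0.76) = 2.68 V.
Balancing electrons gives n = 2; the reaction quotient is Q = [Zn²⁺]·[Co²⁺]^2/[Co³⁺]^2 = 1.99 × 10^6.
E = E° − (RT/nF) ln Q = 2.68 − (8.314×283)/(2×96500) × (14.501) = 2.680 − 0.177 = 2.503 V.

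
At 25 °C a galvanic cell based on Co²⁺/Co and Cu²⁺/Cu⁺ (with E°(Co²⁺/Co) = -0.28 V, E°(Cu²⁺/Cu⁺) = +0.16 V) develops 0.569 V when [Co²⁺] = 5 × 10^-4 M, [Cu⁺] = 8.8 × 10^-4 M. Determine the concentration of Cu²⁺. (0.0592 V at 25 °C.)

From the Nernst equation, log Q = n(E° − E)/0.0592 = 2(0.44 − 0.569)/0.0592 = -4.358, so Q = 4.38 × 10^-5.
With Q = [Co²⁺]·[Cu⁺]^2/[Cu²⁺]^2 and the known concentrations, [Cu²⁺]^2 in the denominator gives [Cu²⁺] = 0.003 M.

0.003 M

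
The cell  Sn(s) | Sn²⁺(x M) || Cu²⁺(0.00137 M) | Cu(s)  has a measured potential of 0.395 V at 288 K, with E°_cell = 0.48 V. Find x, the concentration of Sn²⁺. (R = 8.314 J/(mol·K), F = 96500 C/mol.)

1.3 M

From the Nernst equation, ln Q = nF(E° − E)/RT = 2×96500×(0.48 − 0.395)/(8.314×288) = 6.851, so Q = 945.
With Q = [Sn²⁺]/[Cu²⁺] and the known concentrations, [Sn²⁺] in the numerator gives [Sn²⁺] = 1.3 M.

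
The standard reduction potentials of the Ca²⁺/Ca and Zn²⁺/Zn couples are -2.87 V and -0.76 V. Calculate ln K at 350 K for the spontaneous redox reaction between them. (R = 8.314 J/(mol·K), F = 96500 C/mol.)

E°_cell = -0.76 − (-2.87) = 2.11 V, with n = 2 electrons transferred.
At equilibrium E = 0, so the Nernst equation gives ln K = nFE°/RT = (2)(96500)(2.11)/((8.314)(350)) = 139.95.

ln K = 139.9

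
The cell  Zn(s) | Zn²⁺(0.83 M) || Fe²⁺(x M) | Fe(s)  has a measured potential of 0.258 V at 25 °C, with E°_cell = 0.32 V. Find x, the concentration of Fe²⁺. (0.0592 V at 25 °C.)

From the Nernst equation, log Q = n(E° − E)/0.0592 = 2(0.32 − 0.258)/0.0592 = 2.095, so Q = 124.
With Q = [Zn²⁺]/[Fe²⁺] and the known concentrations, [Fe²⁺] in the denominator gives [Fe²⁺] = 0.0067 M.

0.0067 M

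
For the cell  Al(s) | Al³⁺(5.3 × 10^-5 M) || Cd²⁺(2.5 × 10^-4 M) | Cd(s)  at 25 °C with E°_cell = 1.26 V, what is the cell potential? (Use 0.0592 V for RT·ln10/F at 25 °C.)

1.24 V

Balancing electrons gives n = 6; the reaction quotient is Q = [Al³⁺]^2/[Cd²⁺]^3 = 180.
At 25 °C, E = E° − (0.0592/n) log Q = 1.26 − (0.0592/6)(2.255) = 1.260 − 0.022 = 1.238 V.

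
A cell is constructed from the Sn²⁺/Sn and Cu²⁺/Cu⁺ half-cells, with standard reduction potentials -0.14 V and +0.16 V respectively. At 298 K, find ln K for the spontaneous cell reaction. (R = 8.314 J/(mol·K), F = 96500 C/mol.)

E°_cell = +0.16 − (-0.14) = 0.30 V, with n = 2 electrons transferred.
At equilibrium E = 0, so the Nernst equation gives ln K = nFE°/RT = (2)(96500)(0.30)/((8.314)(298)) = 23.37.

ln K = 23.4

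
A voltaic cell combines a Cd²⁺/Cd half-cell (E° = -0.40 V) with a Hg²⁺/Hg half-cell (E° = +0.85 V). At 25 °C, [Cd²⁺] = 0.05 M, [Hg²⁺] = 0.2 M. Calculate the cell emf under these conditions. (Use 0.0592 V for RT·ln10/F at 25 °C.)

The Hg²⁺/Hg couple has the higher reduction potential and acts as the cathode, so E°_cell = +0.85 − (-0.40) = 1.25 V.
Balancing electrons gives n = 2; the reaction quotient is Q = [Cd²⁺]/[Hg²⁺] = 0.250.
At 25 °C, E = E° − (0.0592/n) log Q = 1.25 − (0.0592/2)(-0.602) = 1.250 + 0.018 = 1.268 V.

1.27 V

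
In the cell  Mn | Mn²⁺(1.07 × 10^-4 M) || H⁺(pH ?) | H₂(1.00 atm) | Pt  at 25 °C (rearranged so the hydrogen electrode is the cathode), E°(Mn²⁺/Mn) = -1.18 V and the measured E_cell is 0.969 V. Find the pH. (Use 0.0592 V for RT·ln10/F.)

E°_cell = 1.18 V and n = 2.
log Q = n(E° − E)/0.0592 = 2×(1.18 − 0.969)/0.0592 = 7.128.
With Q = [Mn²⁺]·P(H₂) / [H⁺]^2, solving for [H⁺] gives log[H⁺] = -5.549, so pH = 5.55.

pH = 5.55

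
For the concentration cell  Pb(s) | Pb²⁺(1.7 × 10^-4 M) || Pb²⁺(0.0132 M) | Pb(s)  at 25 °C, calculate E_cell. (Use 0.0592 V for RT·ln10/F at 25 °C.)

0.056 V

Both half-cells are Pb²⁺/Pb, so E°_cell = 0. The concentrated side is the cathode; the cell reaction moves Pb²⁺ from high to low concentration with n = 2.
Q = [Pb²⁺]_dilute/[Pb²⁺]_conc = 1.7 × 10^-4/0.0132 = 0.0129.
E = 0 − (0.0592/2) log Q = −(0.0592/2)(-1.890) = 0.0559 V.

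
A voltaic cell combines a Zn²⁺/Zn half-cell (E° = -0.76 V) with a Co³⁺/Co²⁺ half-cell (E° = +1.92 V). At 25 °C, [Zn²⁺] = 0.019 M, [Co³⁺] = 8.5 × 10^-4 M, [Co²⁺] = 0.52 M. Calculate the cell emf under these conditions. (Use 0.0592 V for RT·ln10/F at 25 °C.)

The Co³⁺/Co²⁺ couple has the higher reduction potential and acts as the cathode, so E°_cell = +1.92 − (-0.76) = 2.68 V.
Balancing electrons gives n = 2; the reaction quotient is Q = [Zn²⁺]·[Co²⁺]^2/[Co³⁺]^2 = 7110.
At 25 °C, E = E° − (0.0592/n) log Q = 2.68 − (0.0592/2)(3.852) = 2.680 − 0.114 = 2.566 V.

2.57 V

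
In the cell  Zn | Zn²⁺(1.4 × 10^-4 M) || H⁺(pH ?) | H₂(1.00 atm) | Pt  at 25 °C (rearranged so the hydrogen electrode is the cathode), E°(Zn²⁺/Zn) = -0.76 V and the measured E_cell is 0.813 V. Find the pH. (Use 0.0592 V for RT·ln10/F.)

pH = 1.03

E°_cell = 0.76 V and n = 2.
log Q = n(E° − E)/0.0592 = 2×(0.76 − 0.813)/0.0592 = -1.791.
With Q = [Zn²⁺]·P(H₂) / [H⁺]^2, solving for [H⁺] gives log[H⁺] = -1.032, so pH = 1.03.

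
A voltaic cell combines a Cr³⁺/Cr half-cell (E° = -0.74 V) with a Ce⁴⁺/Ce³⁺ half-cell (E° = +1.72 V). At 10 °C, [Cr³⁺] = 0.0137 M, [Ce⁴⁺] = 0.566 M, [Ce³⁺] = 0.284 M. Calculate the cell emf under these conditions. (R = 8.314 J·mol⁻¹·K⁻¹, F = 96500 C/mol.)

2.51 V

The Ce⁴⁺/Ce³⁺ couple has the higher reduction potential and acts as the cathode, so E°_cell = +1.72 − (-0.74) = 2.46 V.
Balancing electrons gives n = 3; the reaction quotient is Q = [Cr³⁺]·[Ce³⁺]^3/[Ce⁴⁺]^3 = 0.00173.
E = E° − (RT/nF) ln Q = 2.46 − (8.314×283)/(3×96500) × (-6.359) = 2.460 + 0.052 = 2.512 V.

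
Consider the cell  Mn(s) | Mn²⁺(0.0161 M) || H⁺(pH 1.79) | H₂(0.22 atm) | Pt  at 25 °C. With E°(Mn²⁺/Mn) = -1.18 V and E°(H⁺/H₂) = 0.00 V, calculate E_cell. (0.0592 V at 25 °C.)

The hydrogen couple is the cathode, so E°_cell = 1.18 V; n = 2.
[H⁺] = 10^(−1.79) = 0.016 M, and Q = [Mn²⁺]·P(H₂) / [H⁺]^2 = 13.5.
E = E° − (0.0592/2) log Q = 1.18 − (0.0592/2)(1.129) = 1.147 V.

1.15 V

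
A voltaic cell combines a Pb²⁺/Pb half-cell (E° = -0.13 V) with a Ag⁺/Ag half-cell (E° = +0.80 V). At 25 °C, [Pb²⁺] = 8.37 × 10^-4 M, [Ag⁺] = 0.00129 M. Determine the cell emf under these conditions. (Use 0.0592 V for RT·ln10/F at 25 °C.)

0.850 V

The Ag⁺/Ag couple has the higher reduction potential and acts as the cathode, so E°_cell = +0.80 − (-0.13) = 0.93 V.
Balancing electrons gives n = 2; the reaction quotient is Q = [Pb²⁺]/[Ag⁺]^2 = 503.
At 25 °C, E = E° − (0.0592/n) log Q = 0.93 − (0.0592/2)(2.702) = 0.930 − 0.080 = 0.850 V.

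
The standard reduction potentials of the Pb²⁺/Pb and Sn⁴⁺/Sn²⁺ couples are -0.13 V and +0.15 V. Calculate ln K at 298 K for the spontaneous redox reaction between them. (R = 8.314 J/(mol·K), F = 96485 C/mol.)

E°_cell = +0.15 − (-0.13) = 0.28 V, with n = 2 electrons transferred.
At equilibrium E = 0, so the Nernst equation gives ln K = nFE°/RT = (2)(96485)(0.28)/((8.314)(298)) = 21.81.

ln K = 21.8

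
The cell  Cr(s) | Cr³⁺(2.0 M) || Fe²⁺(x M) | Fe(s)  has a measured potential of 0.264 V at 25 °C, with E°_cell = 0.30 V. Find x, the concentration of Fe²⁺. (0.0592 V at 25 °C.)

0.096 M

From the Nernst equation, log Q = n(E° − E)/0.0592 = 6(0.30 − 0.264)/0.0592 = 3.649, so Q = 4450.
With Q = [Cr³⁺]^2/[Fe²⁺]^3 and the known concentrations, [Fe²⁺]^3 in the denominator gives [Fe²⁺] = 0.096 M.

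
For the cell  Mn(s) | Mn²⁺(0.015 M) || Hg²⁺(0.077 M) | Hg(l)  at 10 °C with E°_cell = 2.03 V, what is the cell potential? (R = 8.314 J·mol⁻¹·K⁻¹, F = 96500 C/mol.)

2.05 V

Balancing electrons gives n = 2; the reaction quotient is Q = [Mn²⁺]/[Hg²⁺] = 0.195.
E = E° − (RT/nF) ln Q = 2.03 − (8.314×283)/(2×96500) × (-1.636) = 2.030 + 0.020 = 2.050 V.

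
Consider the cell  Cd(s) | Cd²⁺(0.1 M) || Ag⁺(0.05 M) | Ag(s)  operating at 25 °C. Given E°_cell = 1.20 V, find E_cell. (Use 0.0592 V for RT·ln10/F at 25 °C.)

1.15 V

Balancing electrons gives n = 2; the reaction quotient is Q = [Cd²⁺]/[Ag⁺]^2 = 40.0.
At 25 °C, E = E° − (0.0592/n) log Q = 1.20 − (0.0592/2)(1.602) = 1.200 − 0.047 = 1.153 V.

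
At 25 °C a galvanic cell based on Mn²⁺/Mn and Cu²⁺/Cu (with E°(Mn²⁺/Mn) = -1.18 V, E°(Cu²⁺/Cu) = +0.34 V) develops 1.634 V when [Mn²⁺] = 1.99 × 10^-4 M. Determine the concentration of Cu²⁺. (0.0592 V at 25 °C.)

1.4 M

From the Nernst equation, log Q = n(E° − E)/0.0592 = 2(1.52 − 1.634)/0.0592 = -3.851, so Q = 1.41 × 10^-4.
With Q = [Mn²⁺]/[Cu²⁺] and the known concentrations, [Cu²⁺] in the denominator gives [Cu²⁺] = 1.4 M.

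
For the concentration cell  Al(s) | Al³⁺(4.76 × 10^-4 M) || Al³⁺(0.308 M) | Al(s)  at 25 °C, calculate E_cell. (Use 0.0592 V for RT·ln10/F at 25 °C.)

Both half-cells are Al³⁺/Al, so E°_cell = 0. The concentrated side is the cathode; the cell reaction moves Al³⁺ from high to low concentration with n = 3.
Q = [Al³⁺]_dilute/[Al³⁺]_conc = 4.76 × 10^-4/0.308 = 0.00155.
E = 0 − (0.0592/3) log Q = −(0.0592/3)(-2.811) = 0.0555 V.

0.055 V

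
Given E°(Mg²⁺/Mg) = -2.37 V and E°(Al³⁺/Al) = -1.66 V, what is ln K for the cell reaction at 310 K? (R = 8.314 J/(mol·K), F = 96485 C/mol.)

E°_cell = -1.66 − (-2.37) = 0.71 V, with n = 6 electrons transferred.
At equilibrium E = 0, so the Nernst equation gives ln K = nFE°/RT = (6)(96485)(0.71)/((8.314)(310)) = 159.48.

ln K = 159.5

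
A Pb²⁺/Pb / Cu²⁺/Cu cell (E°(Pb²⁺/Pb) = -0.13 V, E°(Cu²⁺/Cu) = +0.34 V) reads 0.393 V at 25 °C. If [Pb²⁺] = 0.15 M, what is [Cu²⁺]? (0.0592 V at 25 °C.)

3.8 × 10^-4 M

From the Nernst equation, log Q = n(E° − E)/0.0592 = 2(0.47 − 0.393)/0.0592 = 2.601, so Q = 399.
With Q = [Pb²⁺]/[Cu²⁺] and the known concentrations, [Cu²⁺] in the denominator gives [Cu²⁺] = 3.8 × 10^-4 M.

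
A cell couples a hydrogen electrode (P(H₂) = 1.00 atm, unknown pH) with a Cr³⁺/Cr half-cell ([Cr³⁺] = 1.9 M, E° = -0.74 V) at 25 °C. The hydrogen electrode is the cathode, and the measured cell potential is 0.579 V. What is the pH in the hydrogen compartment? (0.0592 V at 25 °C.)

E°_cell = 0.74 V and n = 6.
log Q = n(E° − E)/0.0592 = 6×(0.74 − 0.579)/0.0592 = 16.318.
With Q = [Cr³⁺]^2·P(H₂)^3 / [H⁺]^6, solving for [H⁺] gives log[H⁺] = -2.627, so pH = 2.63.

pH = 2.63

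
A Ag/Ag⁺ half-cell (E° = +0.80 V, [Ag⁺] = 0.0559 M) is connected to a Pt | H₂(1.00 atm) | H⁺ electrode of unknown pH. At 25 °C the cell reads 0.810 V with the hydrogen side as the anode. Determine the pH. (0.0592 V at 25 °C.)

E°_cell = 0.80 V and n = 2.
log Q = n(E° − E)/0.0592 = 2×(0.80 − 0.810)/0.0592 = -0.338.
With Q = [H⁺]^2 / ([Ag⁺]^2·P(H₂)), solving for [H⁺] gives log[H⁺] = -1.422, so pH = 1.42.

pH = 1.42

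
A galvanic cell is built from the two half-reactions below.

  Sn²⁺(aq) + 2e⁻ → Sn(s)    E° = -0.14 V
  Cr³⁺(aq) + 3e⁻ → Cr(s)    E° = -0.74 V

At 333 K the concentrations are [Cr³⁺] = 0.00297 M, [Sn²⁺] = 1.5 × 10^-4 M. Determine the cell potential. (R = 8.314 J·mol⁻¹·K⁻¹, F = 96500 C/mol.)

0.529 V

The Sn²⁺/Sn couple has the higher reduction potential and acts as the cathode, so E°_cell = -0.14 − (-0.74) = 0.60 V.
Balancing electrons gives n = 6; the reaction quotient is Q = [Cr³⁺]^2/[Sn²⁺]^3 = 2.61 × 10^6.
E = E° − (RT/nF) ln Q = 0.60 − (8.314×333)/(6×96500) × (14.776) = 0.600 − 0.071 = 0.529 V.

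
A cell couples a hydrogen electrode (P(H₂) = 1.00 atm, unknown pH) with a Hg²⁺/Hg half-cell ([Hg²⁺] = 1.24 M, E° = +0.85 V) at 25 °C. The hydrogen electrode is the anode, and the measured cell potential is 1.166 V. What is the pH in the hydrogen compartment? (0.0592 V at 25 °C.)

E°_cell = 0.85 V and n = 2.
log Q = n(E° − E)/0.0592 = 2×(0.85 − 1.166)/0.0592 = -10.676.
With Q = [H⁺]^2 / ([Hg²⁺]·P(H₂)), solving for [H⁺] gives log[H⁺] = -5.291, so pH = 5.29.

pH = 5.29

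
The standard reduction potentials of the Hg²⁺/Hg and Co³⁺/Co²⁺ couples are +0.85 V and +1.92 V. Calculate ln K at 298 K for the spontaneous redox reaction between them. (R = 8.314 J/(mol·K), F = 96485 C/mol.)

ln K = 83.3

E°_cell = +1.92 − (+0.85) = 1.07 V, with n = 2 electrons transferred.
At equilibrium E = 0, so the Nernst equation gives ln K = nFE°/RT = (2)(96485)(1.07)/((8.314)(298)) = 83.34.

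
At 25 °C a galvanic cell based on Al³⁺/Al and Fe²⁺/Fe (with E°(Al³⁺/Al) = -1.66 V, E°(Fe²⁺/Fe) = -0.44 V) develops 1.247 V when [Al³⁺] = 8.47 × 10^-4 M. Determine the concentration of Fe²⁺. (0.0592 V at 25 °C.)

0.073 M

From the Nernst equation, log Q = n(E° − E)/0.0592 = 6(1.22 − 1.247)/0.0592 = -2.736, so Q = 0.00183.
With Q = [Al³⁺]^2/[Fe²⁺]^3 and the known concentrations, [Fe²⁺]^3 in the denominator gives [Fe²⁺] = 0.073 M.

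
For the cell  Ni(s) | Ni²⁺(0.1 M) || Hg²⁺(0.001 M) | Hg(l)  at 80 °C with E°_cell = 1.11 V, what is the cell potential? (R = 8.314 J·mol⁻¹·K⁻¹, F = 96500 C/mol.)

1.04 V

Balancing electrons gives n = 2; the reaction quotient is Q = [Ni²⁺]/[Hg²⁺] = 100.
E = E° − (RT/nF) ln Q = 1.11 − (8.314×353)/(2×96500) × (4.605) = 1.110 − 0.070 = 1.040 V.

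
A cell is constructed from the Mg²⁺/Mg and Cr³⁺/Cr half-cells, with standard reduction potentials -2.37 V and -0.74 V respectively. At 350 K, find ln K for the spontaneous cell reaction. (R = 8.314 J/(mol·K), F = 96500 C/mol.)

ln K = 324.3

E°_cell = -0.74 − (-2.37) = 1.63 V, with n = 6 electrons transferred.
At equilibrium E = 0, so the Nernst equation gives ln K = nFE°/RT = (6)(96500)(1.63)/((8.314)(350)) = 324.33.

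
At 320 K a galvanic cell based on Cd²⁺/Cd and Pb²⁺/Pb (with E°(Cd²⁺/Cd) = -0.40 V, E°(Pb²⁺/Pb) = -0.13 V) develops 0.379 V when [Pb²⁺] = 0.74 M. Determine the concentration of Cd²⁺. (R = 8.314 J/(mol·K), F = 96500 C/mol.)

2.7 × 10^-4 M

From the Nernst equation, ln Q = nF(E° − E)/RT = 2×96500×(0.27 − 0.379)/(8.314×320) = -7.907, so Q = 3.68 × 10^-4.
With Q = [Cd²⁺]/[Pb²⁺] and the known concentrations, [Cd²⁺] in the numerator gives [Cd²⁺] = 2.7 × 10^-4 M.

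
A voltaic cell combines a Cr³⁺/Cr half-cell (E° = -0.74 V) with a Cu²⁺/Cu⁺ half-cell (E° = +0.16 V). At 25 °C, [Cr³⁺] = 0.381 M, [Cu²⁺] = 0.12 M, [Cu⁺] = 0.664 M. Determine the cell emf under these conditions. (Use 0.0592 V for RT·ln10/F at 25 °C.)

0.864 V

The Cu²⁺/Cu⁺ couple has the higher reduction potential and acts as the cathode, so E°_cell = +0.16 − (-0.74) = 0.90 V.
Balancing electrons gives n = 3; the reaction quotient is Q = [Cr³⁺]·[Cu⁺]^3/[Cu²⁺]^3 = 64.5.
At 25 °C, E = E° − (0.0592/n) log Q = 0.90 − (0.0592/3)(1.810) = 0.900 − 0.036 = 0.864 V.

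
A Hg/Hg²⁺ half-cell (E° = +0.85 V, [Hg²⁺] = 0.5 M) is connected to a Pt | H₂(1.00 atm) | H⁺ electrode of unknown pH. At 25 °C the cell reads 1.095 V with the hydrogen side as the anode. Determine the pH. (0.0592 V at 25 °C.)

pH = 4.29

E°_cell = 0.85 V and n = 2.
log Q = n(E° − E)/0.0592 = 2×(0.85 − 1.095)/0.0592 = -8.277.
With Q = [H⁺]^2 / ([Hg²⁺]·P(H₂)), solving for [H⁺] gives log[H⁺] = -4.289, so pH = 4.29.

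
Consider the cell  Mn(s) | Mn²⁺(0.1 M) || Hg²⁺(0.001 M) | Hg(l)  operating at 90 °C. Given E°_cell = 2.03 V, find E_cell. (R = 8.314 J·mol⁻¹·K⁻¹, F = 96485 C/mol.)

1.96 V

Balancing electrons gives n = 2; the reaction quotient is Q = [Mn²⁺]/[Hg²⁺] = 100.
E = E° − (RT/nF) ln Q = 2.03 − (8.314×363)/(2×96485) × (4.605) = 2.030 − 0.072 = 1.958 V.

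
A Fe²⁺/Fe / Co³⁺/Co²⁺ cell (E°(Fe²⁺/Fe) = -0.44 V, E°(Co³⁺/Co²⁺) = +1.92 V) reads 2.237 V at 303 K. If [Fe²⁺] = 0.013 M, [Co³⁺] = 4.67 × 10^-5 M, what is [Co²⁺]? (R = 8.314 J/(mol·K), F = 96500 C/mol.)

0.046 M

From the Nernst equation, ln Q = nF(E° − E)/RT = 2×96500×(2.36 − 2.237)/(8.314×303) = 9.423, so Q = 1.24 × 10^4.
With Q = [Fe²⁺]·[Co²⁺]^2/[Co³⁺]^2 and the known concentrations, [Co²⁺]^2 in the numerator gives [Co²⁺] = 0.046 M.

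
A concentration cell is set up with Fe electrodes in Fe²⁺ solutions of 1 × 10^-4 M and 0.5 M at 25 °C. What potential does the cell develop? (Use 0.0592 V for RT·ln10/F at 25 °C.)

Both half-cells are Fe²⁺/Fe, so E°_cell = 0. The concentrated side is the cathode; the cell reaction moves Fe²⁺ from high to low concentration with n = 2.
Q = [Fe²⁺]_dilute/[Fe²⁺]_conc = 1 × 10^-4/0.5 = 2 × 10^-4.
E = 0 − (0.0592/2) log Q = −(0.0592/2)(-3.699) = 0.1095 V.

0.11 V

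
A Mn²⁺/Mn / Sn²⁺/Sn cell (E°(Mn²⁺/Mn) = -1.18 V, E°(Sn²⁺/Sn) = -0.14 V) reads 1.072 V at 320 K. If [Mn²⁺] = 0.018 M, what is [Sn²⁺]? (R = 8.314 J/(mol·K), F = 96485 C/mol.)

0.18 M

From the Nernst equation, ln Q = nF(E° − E)/RT = 2×96485×(1.04 − 1.072)/(8.314×320) = -2.321, so Q = 0.0982.
With Q = [Mn²⁺]/[Sn²⁺] and the known concentrations, [Sn²⁺] in the denominator gives [Sn²⁺] = 0.18 M.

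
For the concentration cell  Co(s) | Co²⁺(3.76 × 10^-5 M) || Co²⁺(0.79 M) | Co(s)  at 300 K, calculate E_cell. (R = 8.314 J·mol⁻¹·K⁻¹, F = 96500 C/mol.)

Both half-cells are Co²⁺/Co, so E°_cell = 0. The concentrated side is the cathode; the cell reaction moves Co²⁺ from high to low concentration with n = 2.
Q = [Co²⁺]_dilute/[Co²⁺]_conc = 3.76 × 10^-5/0.79 = 4.76 × 10^-5.
E = 0 − (RT/nF) ln Q = −((8.314×300)/(2×96500))(-9.953) = 0.1286 V.

0.13 V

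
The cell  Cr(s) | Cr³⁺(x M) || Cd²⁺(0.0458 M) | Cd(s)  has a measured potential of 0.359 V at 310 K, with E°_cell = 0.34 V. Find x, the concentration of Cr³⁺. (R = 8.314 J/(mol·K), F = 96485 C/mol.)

0.0012 M

From the Nernst equation, ln Q = nF(E° − E)/RT = 6×96485×(0.34 − 0.359)/(8.314×310) = -4.268, so Q = 0.0140.
With Q = [Cr³⁺]^2/[Cd²⁺]^3 and the known concentrations, [Cr³⁺]^2 in the numerator gives [Cr³⁺] = 0.0012 M.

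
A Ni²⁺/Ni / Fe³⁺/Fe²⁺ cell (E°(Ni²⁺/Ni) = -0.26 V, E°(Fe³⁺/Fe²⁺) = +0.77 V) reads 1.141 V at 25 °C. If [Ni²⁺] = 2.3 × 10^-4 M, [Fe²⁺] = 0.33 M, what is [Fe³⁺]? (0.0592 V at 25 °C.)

From the Nernst equation, log Q = n(E° − E)/0.0592 = 2(1.03 − 1.141)/0.0592 = -3.750, so Q = 1.78 × 10^-4.
With Q = [Ni²⁺]·[Fe²⁺]^2/[Fe³⁺]^2 and the known concentrations, [Fe³⁺]^2 in the denominator gives [Fe³⁺] = 0.38 M.

0.38 M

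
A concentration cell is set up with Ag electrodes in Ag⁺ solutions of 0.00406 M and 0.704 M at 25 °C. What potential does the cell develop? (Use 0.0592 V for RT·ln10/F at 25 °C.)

0.13 V

Both half-cells are Ag⁺/Ag, so E°_cell = 0. The concentrated side is the cathode; the cell reaction moves Ag⁺ from high to low concentration with n = 1.
Q = [Ag⁺]_dilute/[Ag⁺]_conc = 0.00406/0.704 = 0.00577.
E = 0 − (0.0592/1) log Q = −(0.0592/1)(-2.239) = 0.1325 V.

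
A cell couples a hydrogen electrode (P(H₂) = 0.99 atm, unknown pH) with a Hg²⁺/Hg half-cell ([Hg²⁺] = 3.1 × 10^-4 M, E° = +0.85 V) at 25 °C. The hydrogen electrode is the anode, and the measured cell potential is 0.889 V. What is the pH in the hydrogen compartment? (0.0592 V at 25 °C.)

E°_cell = 0.85 V and n = 2.
log Q = n(E° − E)/0.0592 = 2×(0.85 − 0.889)/0.0592 = -1.318.
With Q = [H⁺]^2 / ([Hg²⁺]·P(H₂)), solving for [H⁺] gives log[H⁺] = -2.415, so pH = 2.42.

pH = 2.42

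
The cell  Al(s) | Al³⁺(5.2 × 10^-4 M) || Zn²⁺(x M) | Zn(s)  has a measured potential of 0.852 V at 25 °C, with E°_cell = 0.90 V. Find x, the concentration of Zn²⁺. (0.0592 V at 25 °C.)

From the Nernst equation, log Q = n(E° − E)/0.0592 = 6(0.90 − 0.852)/0.0592 = 4.865, so Q = 7.33 × 10^4.
With Q = [Al³⁺]^2/[Zn²⁺]^3 and the known concentrations, [Zn²⁺]^3 in the denominator gives [Zn²⁺] = 1.5 × 10^-4 M.

1.5 × 10^-4 M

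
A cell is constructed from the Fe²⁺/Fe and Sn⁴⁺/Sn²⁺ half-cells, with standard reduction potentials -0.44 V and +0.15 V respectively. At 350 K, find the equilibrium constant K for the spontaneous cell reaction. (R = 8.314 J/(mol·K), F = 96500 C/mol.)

E°_cell = +0.15 − (-0.44) = 0.59 V, with n = 2 electrons transferred.
At equilibrium E = 0, so the Nernst equation gives ln K = nFE°/RT = (2)(96500)(0.59)/((8.314)(350)) = 39.13.
K = e^39.13 = 9.9 × 10^16.

9.9 × 10^16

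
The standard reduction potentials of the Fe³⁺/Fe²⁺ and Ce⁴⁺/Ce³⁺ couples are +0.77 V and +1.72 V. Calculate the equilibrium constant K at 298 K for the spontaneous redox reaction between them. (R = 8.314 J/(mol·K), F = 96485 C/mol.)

E°_cell = +1.72 − (+0.77) = 0.95 V, with n = 1 electron transferred.
At equilibrium E = 0, so the Nernst equation gives ln K = nFE°/RT = (1)(96485)(0.95)/((8.314)(298)) = 37.00.
K = e^37.00 = 1.2 × 10^16.

1.2 × 10^16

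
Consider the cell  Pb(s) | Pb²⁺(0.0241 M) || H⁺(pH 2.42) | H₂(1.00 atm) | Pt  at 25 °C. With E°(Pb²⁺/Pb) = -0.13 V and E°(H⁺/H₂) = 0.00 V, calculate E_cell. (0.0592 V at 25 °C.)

0.035 V

The hydrogen couple is the cathode, so E°_cell = 0.13 V; n = 2.
[H⁺] = 10^(−2.42) = 0.0038 M, and Q = [Pb²⁺]·P(H₂) / [H⁺]^2 = 1670.
E = E° − (0.0592/2) log Q = 0.13 − (0.0592/2)(3.222) = 0.035 V.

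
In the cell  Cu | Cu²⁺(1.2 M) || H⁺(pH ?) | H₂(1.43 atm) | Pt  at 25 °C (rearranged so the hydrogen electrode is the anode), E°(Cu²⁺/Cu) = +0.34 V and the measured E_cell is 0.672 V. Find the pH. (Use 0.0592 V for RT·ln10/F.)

E°_cell = 0.34 V and n = 2.
log Q = n(E° − E)/0.0592 = 2×(0.34 − 0.672)/0.0592 = -11.216.
With Q = [H⁺]^2 / ([Cu²⁺]·P(H₂)), solving for [H⁺] gives log[H⁺] = -5.491, so pH = 5.49.

pH = 5.49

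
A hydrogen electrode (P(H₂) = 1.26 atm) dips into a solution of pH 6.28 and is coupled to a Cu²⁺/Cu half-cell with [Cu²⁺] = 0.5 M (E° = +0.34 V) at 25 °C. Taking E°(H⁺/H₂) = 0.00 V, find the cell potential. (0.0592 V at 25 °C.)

0.71 V

The Cu²⁺/Cu couple is the cathode, so E°_cell = 0.34 V; n = 2.
[H⁺] = 10^(−6.28) = 5.2 × 10^-7 M, and Q = [H⁺]^2 / ([Cu²⁺]·P(H₂)) = 4.37 × 10^-13.
E = E° − (0.0592/2) log Q = 0.34 − (0.0592/2)(-12.359) = 0.706 V.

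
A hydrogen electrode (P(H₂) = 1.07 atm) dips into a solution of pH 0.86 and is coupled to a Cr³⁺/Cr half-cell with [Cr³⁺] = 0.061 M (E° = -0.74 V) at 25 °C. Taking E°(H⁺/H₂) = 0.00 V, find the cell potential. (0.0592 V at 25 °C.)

The hydrogen couple is the cathode, so E°_cell = 0.74 V; n = 6.
[H⁺] = 10^(−0.86) = 0.14 M, and Q = [Cr³⁺]^2·P(H₂)^3 / [H⁺]^6 = 659.
E = E° − (0.0592/6) log Q = 0.74 − (0.0592/6)(2.819) = 0.712 V.

0.71 V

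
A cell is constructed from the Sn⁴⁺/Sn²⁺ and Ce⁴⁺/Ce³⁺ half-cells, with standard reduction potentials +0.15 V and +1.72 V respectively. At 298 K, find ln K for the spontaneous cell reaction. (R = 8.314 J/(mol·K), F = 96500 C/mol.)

E°_cell = +1.72 − (+0.15) = 1.57 V, with n = 2 electrons transferred.
At equilibrium E = 0, so the Nernst equation gives ln K = nFE°/RT = (2)(96500)(1.57)/((8.314)(298)) = 122.30.

ln K = 122.3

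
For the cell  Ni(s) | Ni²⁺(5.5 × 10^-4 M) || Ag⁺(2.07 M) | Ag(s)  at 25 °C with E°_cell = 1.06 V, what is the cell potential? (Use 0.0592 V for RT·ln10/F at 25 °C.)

1.18 V

Balancing electrons gives n = 2; the reaction quotient is Q = [Ni²⁺]/[Ag⁺]^2 = 1.28 × 10^-4.
At 25 °C, E = E° − (0.0592/n) log Q = 1.06 − (0.0592/2)(-3.892) = 1.060 + 0.115 = 1.175 V.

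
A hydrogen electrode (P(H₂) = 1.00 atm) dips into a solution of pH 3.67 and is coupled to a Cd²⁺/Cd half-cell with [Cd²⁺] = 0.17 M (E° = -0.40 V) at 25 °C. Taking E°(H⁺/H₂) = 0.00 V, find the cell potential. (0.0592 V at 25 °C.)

The hydrogen couple is the cathode, so E°_cell = 0.40 V; n = 2.
[H⁺] = 10^(−3.67) = 2.1 × 10^-4 M, and Q = [Cd²⁺]·P(H₂) / [H⁺]^2 = 3.72 × 10^6.
E = E° − (0.0592/2) log Q = 0.40 − (0.0592/2)(6.570) = 0.206 V.

0.21 V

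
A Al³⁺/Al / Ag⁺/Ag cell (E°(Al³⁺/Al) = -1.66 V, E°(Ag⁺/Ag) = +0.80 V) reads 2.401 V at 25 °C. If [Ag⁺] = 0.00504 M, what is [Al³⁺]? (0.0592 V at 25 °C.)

From the Nernst equation, log Q = n(E° − E)/0.0592 = 3(2.46 − 2.401)/0.0592 = 2.990, so Q = 977.
With Q = [Al³⁺]/[Ag⁺]^3 and the known concentrations, [Al³⁺] in the numerator gives [Al³⁺] = 1.3 × 10^-4 M.

1.3 × 10^-4 M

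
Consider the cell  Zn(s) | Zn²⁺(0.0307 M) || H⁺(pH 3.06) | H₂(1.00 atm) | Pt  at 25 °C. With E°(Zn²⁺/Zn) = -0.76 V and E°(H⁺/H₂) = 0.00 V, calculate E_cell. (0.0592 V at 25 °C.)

The hydrogen couple is the cathode, so E°_cell = 0.76 V; n = 2.
[H⁺] = 10^(−3.06) = 8.7 × 10^-4 M, and Q = [Zn²⁺]·P(H₂) / [H⁺]^2 = 4.05 × 10^4.
E = E° − (0.0592/2) log Q = 0.76 − (0.0592/2)(4.607) = 0.624 V.

0.62 V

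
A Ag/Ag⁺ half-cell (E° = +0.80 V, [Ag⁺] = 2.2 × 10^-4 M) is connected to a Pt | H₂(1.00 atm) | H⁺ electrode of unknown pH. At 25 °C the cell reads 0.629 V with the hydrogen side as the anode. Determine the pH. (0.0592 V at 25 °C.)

E°_cell = 0.80 V and n = 2.
log Q = n(E° − E)/0.0592 = 2×(0.80 − 0.629)/0.0592 = 5.777.
With Q = [H⁺]^2 / ([Ag⁺]^2·P(H₂)), solving for [H⁺] gives log[H⁺] = -0.769, so pH = 0.77.

pH = 0.77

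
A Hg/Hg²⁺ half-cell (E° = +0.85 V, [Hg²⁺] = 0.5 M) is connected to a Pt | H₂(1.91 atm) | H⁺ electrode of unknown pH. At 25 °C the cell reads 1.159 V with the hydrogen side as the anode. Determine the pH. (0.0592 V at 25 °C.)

E°_cell = 0.85 V and n = 2.
log Q = n(E° − E)/0.0592 = 2×(0.85 − 1.159)/0.0592 = -10.439.
With Q = [H⁺]^2 / ([Hg²⁺]·P(H₂)), solving for [H⁺] gives log[H⁺] = -5.230, so pH = 5.23.

pH = 5.23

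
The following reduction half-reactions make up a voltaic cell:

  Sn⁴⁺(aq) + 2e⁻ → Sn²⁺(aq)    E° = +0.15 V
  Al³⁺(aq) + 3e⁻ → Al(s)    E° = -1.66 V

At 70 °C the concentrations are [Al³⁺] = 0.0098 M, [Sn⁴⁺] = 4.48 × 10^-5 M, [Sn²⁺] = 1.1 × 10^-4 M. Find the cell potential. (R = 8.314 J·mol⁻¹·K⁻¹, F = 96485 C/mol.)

The Sn⁴⁺/Sn²⁺ couple has the higher reduction potential and acts as the cathode, so E°_cell = +0.15 − (-1.66) = 1.81 V.
Balancing electrons gives n = 6; the reaction quotient is Q = [Al³⁺]^2·[Sn²⁺]^3/[Sn⁴⁺]^3 = 0.00142.
E = E° − (RT/nF) ln Q = 1.81 − (8.314×343)/(6×96485) × (-6.556) = 1.810 + 0.032 = 1.842 V.

1.84 V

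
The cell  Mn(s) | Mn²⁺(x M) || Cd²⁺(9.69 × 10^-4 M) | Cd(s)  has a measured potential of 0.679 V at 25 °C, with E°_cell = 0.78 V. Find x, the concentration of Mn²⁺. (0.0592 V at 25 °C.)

2.5 M

From the Nernst equation, log Q = n(E° − E)/0.0592 = 2(0.78 − 0.679)/0.0592 = 3.412, so Q = 2580.
With Q = [Mn²⁺]/[Cd²⁺] and the known concentrations, [Mn²⁺] in the numerator gives [Mn²⁺] = 2.5 M.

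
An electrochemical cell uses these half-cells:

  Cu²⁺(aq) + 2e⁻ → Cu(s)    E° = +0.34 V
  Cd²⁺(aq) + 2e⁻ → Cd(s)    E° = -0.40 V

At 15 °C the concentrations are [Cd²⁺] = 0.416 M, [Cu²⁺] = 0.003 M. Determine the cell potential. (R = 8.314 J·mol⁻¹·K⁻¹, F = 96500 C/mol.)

0.679 V

The Cu²⁺/Cu couple has the higher reduction potential and acts as the cathode, so E°_cell = +0.34 − (-0.40) = 0.74 V.
Balancing electrons gives n = 2; the reaction quotient is Q = [Cd²⁺]/[Cu²⁺] = 139.
E = E° − (RT/nF) ln Q = 0.74 − (8.314×288)/(2×96500) × (4.932) = 0.740 − 0.061 = 0.679 V.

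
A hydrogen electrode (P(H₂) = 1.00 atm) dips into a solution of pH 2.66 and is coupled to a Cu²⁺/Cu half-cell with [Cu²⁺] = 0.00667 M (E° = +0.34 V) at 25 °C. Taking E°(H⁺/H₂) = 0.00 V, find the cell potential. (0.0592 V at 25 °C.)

0.43 V

The Cu²⁺/Cu couple is the cathode, so E°_cell = 0.34 V; n = 2.
[H⁺] = 10^(−2.66) = 0.0022 M, and Q = [H⁺]^2 / ([Cu²⁺]·P(H₂)) = 7.18 × 10^-4.
E = E° − (0.0592/2) log Q = 0.34 − (0.0592/2)(-3.144) = 0.433 V.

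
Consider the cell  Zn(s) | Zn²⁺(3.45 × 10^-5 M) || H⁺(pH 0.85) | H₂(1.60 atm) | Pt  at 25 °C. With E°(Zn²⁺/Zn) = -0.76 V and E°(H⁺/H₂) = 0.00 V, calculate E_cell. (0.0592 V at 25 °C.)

0.84 V

The hydrogen couple is the cathode, so E°_cell = 0.76 V; n = 2.
[H⁺] = 10^(−0.85) = 0.14 M, and Q = [Zn²⁺]·P(H₂) / [H⁺]^2 = 0.00277.
E = E° − (0.0592/2) log Q = 0.76 − (0.0592/2)(-2.558) = 0.836 V.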